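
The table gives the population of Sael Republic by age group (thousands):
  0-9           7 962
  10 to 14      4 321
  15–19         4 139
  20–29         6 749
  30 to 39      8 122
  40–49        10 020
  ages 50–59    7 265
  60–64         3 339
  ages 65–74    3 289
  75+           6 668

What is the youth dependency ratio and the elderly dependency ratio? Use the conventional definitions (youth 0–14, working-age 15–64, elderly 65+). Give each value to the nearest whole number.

0–14: 7 962 + 4 321 = 12 283
15–64: 4 139 + 6 749 + 8 122 + 10 020 + 7 265 + 3 339 = 39 634
65+: 3 289 + 6 668 = 9 957
Youth dependency ratio = 12 283 / 39 634 × 100 = 31
Old-age dependency ratio = 9 957 / 39 634 × 100 = 25

Youth dependency ratio: 31
Old-age dependency ratio: 25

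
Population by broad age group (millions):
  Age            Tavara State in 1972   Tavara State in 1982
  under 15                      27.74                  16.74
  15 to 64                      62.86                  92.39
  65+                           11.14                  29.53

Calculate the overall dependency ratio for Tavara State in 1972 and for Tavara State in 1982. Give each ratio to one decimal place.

Tavara State in 1972: 61.9
Tavara State in 1982: 50.1

Tavara State in 1972: (27.74 + 11.14) / 62.86 × 100 = 38.88 / 62.86 × 100 = 61.9
Tavara State in 1982: (16.74 + 29.53) / 92.39 × 100 = 46.27 / 92.39 × 100 = 50.1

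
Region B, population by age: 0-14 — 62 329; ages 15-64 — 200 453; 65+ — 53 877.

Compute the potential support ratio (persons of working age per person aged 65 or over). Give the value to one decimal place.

Potential support ratio = 200 453 / 53 877 = 3.7

Potential support ratio: 3.7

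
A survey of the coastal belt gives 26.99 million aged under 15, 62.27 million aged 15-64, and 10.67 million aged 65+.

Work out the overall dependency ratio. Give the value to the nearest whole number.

Total dependency ratio: 60

Total dependency ratio = (26.99 + 10.67) / 62.27 × 100 = 37.66 / 62.27 × 100 = 60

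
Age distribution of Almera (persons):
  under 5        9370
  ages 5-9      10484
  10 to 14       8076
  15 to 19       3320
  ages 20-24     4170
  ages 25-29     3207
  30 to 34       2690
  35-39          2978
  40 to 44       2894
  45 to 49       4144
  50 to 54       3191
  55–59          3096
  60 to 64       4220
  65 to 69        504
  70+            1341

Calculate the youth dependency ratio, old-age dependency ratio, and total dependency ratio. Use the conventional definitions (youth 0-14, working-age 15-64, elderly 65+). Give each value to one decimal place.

0–14: 9370 + 10484 + 8076 = 27930
15–64: 3320 + 4170 + 3207 + 2690 + 2978 + 2894 + 4144 + 3191 + 3096 + 4220 = 33910
65+: 504 + 1341 = 1845
Youth dependency ratio = 27930 / 33910 × 100 = 82.4
Old-age dependency ratio = 1845 / 33910 × 100 = 5.4
Total dependency ratio = (27930 + 1845) / 33910 × 100 = 29775 / 33910 × 100 = 87.8

Youth dependency ratio: 82.4
Old-age dependency ratio: 5.4
Total dependency ratio: 87.8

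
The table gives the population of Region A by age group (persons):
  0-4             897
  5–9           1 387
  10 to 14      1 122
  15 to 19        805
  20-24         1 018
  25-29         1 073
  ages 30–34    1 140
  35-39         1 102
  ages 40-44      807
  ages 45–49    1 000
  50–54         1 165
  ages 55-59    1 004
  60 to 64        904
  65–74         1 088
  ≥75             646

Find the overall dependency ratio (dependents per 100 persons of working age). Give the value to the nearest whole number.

Total dependency ratio: 51

0–14: 897 + 1 387 + 1 122 = 3 406
15–64: 805 + 1 018 + 1 073 + 1 140 + 1 102 + 807 + 1 000 + 1 165 + 1 004 + 904 = 10 018
65+: 1 088 + 646 = 1 734
Total dependency ratio = (3 406 + 1 734) / 10 018 × 100 = 5 140 / 10 018 × 100 = 51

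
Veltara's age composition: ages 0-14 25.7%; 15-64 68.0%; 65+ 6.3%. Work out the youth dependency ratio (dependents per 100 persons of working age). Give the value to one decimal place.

Youth dependency ratio: 37.8

Youth dependency ratio = 25.7 / 68.0 × 100 = 37.8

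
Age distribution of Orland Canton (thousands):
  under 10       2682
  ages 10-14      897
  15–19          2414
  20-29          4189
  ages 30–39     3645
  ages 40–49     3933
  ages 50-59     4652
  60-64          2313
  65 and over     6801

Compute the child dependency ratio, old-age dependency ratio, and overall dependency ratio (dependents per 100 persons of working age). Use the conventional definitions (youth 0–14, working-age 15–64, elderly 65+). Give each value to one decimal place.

0–14: 2682 + 897 = 3579
15–64: 2414 + 4189 + 3645 + 3933 + 4652 + 2313 = 21146
65+: 6801
Youth dependency ratio = 3579 / 21146 × 100 = 16.9
Old-age dependency ratio = 6801 / 21146 × 100 = 32.2
Total dependency ratio = (3579 + 6801) / 21146 × 100 = 10380 / 21146 × 100 = 49.1

Youth dependency ratio: 16.9
Old-age dependency ratio: 32.2
Total dependency ratio: 49.1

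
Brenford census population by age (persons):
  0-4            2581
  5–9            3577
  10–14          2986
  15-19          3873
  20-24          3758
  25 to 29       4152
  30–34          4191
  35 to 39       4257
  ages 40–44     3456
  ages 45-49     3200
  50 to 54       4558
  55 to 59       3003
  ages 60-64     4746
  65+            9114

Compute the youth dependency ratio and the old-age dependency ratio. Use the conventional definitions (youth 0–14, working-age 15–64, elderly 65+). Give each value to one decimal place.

Youth dependency ratio: 23.3
Old-age dependency ratio: 23.3

0–14: 2581 + 3577 + 2986 = 9144
15–64: 3873 + 3758 + 4152 + 4191 + 4257 + 3456 + 3200 + 4558 + 3003 + 4746 = 39194
65+: 9114
Youth dependency ratio = 9144 / 39194 × 100 = 23.3
Old-age dependency ratio = 9114 / 39194 × 100 = 23.3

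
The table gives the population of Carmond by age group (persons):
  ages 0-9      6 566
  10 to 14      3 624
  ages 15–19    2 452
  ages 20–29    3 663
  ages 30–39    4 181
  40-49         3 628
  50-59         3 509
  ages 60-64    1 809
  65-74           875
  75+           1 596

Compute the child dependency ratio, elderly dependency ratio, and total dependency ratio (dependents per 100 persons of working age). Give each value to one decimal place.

0–14: 6 566 + 3 624 = 10 190
15–64: 2 452 + 3 663 + 4 181 + 3 628 + 3 509 + 1 809 = 19 242
65+: 875 + 1 596 = 2 471
Youth dependency ratio = 10 190 / 19 242 × 100 = 53.0
Old-age dependency ratio = 2 471 / 19 242 × 100 = 12.8
Total dependency ratio = (10 190 + 2 471) / 19 242 × 100 = 12 661 / 19 242 × 100 = 65.8

Youth dependency ratio: 53.0
Old-age dependency ratio: 12.8
Total dependency ratio: 65.8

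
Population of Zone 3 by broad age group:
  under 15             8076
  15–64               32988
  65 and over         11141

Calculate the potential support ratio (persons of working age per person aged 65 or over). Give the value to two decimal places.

Potential support ratio: 2.96

Potential support ratio = 32988 / 11141 = 2.96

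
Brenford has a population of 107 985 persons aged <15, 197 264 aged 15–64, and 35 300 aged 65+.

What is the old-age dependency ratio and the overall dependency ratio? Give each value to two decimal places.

Old-age dependency ratio = 35 300 / 197 264 × 100 = 17.89
Total dependency ratio = (107 985 + 35 300) / 197 264 × 100 = 143 285 / 197 264 × 100 = 72.64

Old-age dependency ratio: 17.89
Total dependency ratio: 72.64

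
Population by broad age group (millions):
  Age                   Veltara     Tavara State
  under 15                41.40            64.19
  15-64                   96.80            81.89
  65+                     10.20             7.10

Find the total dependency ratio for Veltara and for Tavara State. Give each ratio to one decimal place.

Veltara: 53.3
Tavara State: 87.1

Veltara: (41.40 + 10.20) / 96.80 × 100 = 51.60 / 96.80 × 100 = 53.3
Tavara State: (64.19 + 7.10) / 81.89 × 100 = 71.29 / 81.89 × 100 = 87.1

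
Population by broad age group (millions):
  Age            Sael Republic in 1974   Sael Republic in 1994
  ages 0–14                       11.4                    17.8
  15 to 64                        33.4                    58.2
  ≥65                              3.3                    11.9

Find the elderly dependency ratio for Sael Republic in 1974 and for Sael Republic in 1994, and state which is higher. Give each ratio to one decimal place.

Sael Republic in 1974: 9.9
Sael Republic in 1994: 20.4
Higher: Sael Republic in 1994

Sael Republic in 1974: 3.3 / 33.4 × 100 = 9.9
Sael Republic in 1994: 11.9 / 58.2 × 100 = 20.4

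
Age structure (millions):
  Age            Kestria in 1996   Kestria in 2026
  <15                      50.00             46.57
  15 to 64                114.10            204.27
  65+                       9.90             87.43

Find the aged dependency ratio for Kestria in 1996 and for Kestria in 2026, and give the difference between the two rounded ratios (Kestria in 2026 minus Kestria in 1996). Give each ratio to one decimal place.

Kestria in 1996: 8.7
Kestria in 2026: 42.8
Difference: +34.1

Kestria in 1996: 9.90 / 114.10 × 100 = 8.7
Kestria in 2026: 87.43 / 204.27 × 100 = 42.8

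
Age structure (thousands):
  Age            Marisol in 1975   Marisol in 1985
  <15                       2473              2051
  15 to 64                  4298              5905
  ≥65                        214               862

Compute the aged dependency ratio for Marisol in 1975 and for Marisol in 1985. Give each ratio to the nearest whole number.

Marisol in 1975: 214 / 4298 × 100 = 5
Marisol in 1985: 862 / 5905 × 100 = 15

Marisol in 1975: 5
Marisol in 1985: 15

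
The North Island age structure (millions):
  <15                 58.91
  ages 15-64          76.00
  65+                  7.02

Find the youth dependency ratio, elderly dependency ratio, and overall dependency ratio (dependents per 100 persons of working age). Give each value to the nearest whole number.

Youth dependency ratio: 78
Old-age dependency ratio: 9
Total dependency ratio: 87

Youth dependency ratio = 58.91 / 76.00 × 100 = 78
Old-age dependency ratio = 7.02 / 76.00 × 100 = 9
Total dependency ratio = (58.91 + 7.02) / 76.00 × 100 = 65.93 / 76.00 × 100 = 87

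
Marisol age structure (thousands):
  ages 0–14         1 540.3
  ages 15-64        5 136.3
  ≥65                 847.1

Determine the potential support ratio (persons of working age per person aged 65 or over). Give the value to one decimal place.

Potential support ratio: 6.1

Potential support ratio = 5 136.3 / 847.1 = 6.1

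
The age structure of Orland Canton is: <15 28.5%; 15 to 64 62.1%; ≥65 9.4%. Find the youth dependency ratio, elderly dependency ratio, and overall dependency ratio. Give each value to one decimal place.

Youth dependency ratio: 45.9
Old-age dependency ratio: 15.1
Total dependency ratio: 61.0

Youth dependency ratio = 28.5 / 62.1 × 100 = 45.9
Old-age dependency ratio = 9.4 / 62.1 × 100 = 15.1
Total dependency ratio = (28.5 + 9.4) / 62.1 × 100 = 37.9 / 62.1 × 100 = 61.0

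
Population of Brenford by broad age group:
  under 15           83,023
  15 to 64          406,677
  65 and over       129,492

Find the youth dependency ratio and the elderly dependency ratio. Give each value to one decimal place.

Youth dependency ratio: 20.4
Old-age dependency ratio: 31.8

Youth dependency ratio = 83,023 / 406,677 × 100 = 20.4
Old-age dependency ratio = 129,492 / 406,677 × 100 = 31.8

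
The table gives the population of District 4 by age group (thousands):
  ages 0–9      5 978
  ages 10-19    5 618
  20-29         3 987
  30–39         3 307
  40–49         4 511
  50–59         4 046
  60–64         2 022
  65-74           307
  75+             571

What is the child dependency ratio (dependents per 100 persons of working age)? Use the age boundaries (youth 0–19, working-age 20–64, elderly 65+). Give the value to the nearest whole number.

Youth dependency ratio: 65

0–19: 5 978 + 5 618 = 11 596
20–64: 3 987 + 3 307 + 4 511 + 4 046 + 2 022 = 17 873
65+: 307 + 571 = 878
Youth dependency ratio = 11 596 / 17 873 × 100 = 65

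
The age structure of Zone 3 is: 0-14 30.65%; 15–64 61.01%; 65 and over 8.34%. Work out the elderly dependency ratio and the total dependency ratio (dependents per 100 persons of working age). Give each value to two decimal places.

Old-age dependency ratio = 8.34 / 61.01 × 100 = 13.67
Total dependency ratio = (30.65 + 8.34) / 61.01 × 100 = 38.99 / 61.01 × 100 = 63.91

Old-age dependency ratio: 13.67
Total dependency ratio: 63.91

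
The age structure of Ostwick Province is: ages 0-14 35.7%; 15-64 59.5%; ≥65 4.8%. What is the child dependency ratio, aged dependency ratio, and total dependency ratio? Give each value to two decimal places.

Youth dependency ratio: 60.00
Old-age dependency ratio: 8.07
Total dependency ratio: 68.07

Youth dependency ratio = 35.7 / 59.5 × 100 = 60.00
Old-age dependency ratio = 4.8 / 59.5 × 100 = 8.07
Total dependency ratio = (35.7 + 4.8) / 59.5 × 100 = 40.5 / 59.5 × 100 = 68.07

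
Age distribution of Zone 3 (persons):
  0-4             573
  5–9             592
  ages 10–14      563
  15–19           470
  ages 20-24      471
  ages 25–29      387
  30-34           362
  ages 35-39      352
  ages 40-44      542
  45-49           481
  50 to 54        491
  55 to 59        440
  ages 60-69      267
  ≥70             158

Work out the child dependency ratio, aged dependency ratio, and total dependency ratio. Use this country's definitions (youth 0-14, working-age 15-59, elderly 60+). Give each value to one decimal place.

Youth dependency ratio: 43.2
Old-age dependency ratio: 10.6
Total dependency ratio: 53.9

0–14: 573 + 592 + 563 = 1728
15–59: 470 + 471 + 387 + 362 + 352 + 542 + 481 + 491 + 440 = 3996
60+: 267 + 158 = 425
Youth dependency ratio = 1728 / 3996 × 100 = 43.2
Old-age dependency ratio = 425 / 3996 × 100 = 10.6
Total dependency ratio = (1728 + 425) / 3996 × 100 = 2153 / 3996 × 100 = 53.9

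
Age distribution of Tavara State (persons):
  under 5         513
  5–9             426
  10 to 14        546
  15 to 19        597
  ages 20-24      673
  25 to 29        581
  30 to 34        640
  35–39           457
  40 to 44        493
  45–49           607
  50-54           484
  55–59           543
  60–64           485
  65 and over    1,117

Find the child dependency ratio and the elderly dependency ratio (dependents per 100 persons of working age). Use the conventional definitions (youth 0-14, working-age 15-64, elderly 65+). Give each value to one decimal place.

0–14: 513 + 426 + 546 = 1,485
15–64: 597 + 673 + 581 + 640 + 457 + 493 + 607 + 484 + 543 + 485 = 5,560
65+: 1,117
Youth dependency ratio = 1,485 / 5,560 × 100 = 26.7
Old-age dependency ratio = 1,117 / 5,560 × 100 = 20.1

Youth dependency ratio: 26.7
Old-age dependency ratio: 20.1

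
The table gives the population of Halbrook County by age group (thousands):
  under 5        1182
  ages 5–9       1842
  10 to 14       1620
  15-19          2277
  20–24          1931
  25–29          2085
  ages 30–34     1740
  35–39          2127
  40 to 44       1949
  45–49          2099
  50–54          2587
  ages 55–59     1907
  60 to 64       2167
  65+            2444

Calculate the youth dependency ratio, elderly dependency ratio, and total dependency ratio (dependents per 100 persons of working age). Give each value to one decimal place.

Youth dependency ratio: 22.3
Old-age dependency ratio: 11.7
Total dependency ratio: 34.0

0–14: 1182 + 1842 + 1620 = 4644
15–64: 2277 + 1931 + 2085 + 1740 + 2127 + 1949 + 2099 + 2587 + 1907 + 2167 = 20869
65+: 2444
Youth dependency ratio = 4644 / 20869 × 100 = 22.3
Old-age dependency ratio = 2444 / 20869 × 100 = 11.7
Total dependency ratio = (4644 + 2444) / 20869 × 100 = 7088 / 20869 × 100 = 34.0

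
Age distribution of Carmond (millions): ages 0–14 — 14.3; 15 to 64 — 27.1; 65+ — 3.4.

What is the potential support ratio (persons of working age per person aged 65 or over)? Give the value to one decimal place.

Potential support ratio: 8.0

Potential support ratio = 27.1 / 3.4 = 8.0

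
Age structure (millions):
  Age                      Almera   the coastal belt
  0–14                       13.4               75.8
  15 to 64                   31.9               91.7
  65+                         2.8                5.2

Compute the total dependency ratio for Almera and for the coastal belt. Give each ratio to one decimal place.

Almera: 50.8
the coastal belt: 88.3

Almera: (13.4 + 2.8) / 31.9 × 100 = 16.2 / 31.9 × 100 = 50.8
the coastal belt: (75.8 + 5.2) / 91.7 × 100 = 81.0 / 91.7 × 100 = 88.3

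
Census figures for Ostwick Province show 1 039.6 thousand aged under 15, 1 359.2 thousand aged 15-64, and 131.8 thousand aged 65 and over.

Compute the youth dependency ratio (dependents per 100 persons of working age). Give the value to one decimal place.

Youth dependency ratio = 1 039.6 / 1 359.2 × 100 = 76.5

Youth dependency ratio: 76.5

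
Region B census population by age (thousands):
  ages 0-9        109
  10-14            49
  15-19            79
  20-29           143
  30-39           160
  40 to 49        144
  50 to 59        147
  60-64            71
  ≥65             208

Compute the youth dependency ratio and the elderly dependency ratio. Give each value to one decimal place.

0–14: 109 + 49 = 158
15–64: 79 + 143 + 160 + 144 + 147 + 71 = 744
65+: 208
Youth dependency ratio = 158 / 744 × 100 = 21.2
Old-age dependency ratio = 208 / 744 × 100 = 28.0

Youth dependency ratio: 21.2
Old-age dependency ratio: 28.0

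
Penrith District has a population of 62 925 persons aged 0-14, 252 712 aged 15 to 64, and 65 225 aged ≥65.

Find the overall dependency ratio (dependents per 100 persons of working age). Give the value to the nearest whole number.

Total dependency ratio: 51

Total dependency ratio = (62 925 + 65 225) / 252 712 × 100 = 128 150 / 252 712 × 100 = 51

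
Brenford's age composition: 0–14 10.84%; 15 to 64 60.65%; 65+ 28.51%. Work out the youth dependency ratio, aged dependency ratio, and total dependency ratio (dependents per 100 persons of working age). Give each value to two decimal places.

Youth dependency ratio = 10.84 / 60.65 × 100 = 17.87
Old-age dependency ratio = 28.51 / 60.65 × 100 = 47.01
Total dependency ratio = (10.84 + 28.51) / 60.65 × 100 = 39.35 / 60.65 × 100 = 64.88

Youth dependency ratio: 17.87
Old-age dependency ratio: 47.01
Total dependency ratio: 64.88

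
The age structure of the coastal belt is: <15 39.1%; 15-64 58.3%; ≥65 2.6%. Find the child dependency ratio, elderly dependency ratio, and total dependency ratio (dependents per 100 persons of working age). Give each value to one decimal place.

Youth dependency ratio: 67.1
Old-age dependency ratio: 4.5
Total dependency ratio: 71.5

Youth dependency ratio = 39.1 / 58.3 × 100 = 67.1
Old-age dependency ratio = 2.6 / 58.3 × 100 = 4.5
Total dependency ratio = (39.1 + 2.6) / 58.3 × 100 = 41.7 / 58.3 × 100 = 71.5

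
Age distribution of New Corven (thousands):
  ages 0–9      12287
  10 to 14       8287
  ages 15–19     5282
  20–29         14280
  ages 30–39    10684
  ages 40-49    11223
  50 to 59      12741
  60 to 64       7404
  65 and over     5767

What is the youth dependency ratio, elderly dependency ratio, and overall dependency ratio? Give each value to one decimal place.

0–14: 12287 + 8287 = 20574
15–64: 5282 + 14280 + 10684 + 11223 + 12741 + 7404 = 61614
65+: 5767
Youth dependency ratio = 20574 / 61614 × 100 = 33.4
Old-age dependency ratio = 5767 / 61614 × 100 = 9.4
Total dependency ratio = (20574 + 5767) / 61614 × 100 = 26341 / 61614 × 100 = 42.8

Youth dependency ratio: 33.4
Old-age dependency ratio: 9.4
Total dependency ratio: 42.8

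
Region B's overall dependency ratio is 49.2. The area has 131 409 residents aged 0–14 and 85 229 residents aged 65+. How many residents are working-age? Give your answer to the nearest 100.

Working-age: 440 300

Total dependency ratio = (youth + elderly) / working-age × 100
49.2 = (131 409 + 85 229) / W × 100
⇒ 440 300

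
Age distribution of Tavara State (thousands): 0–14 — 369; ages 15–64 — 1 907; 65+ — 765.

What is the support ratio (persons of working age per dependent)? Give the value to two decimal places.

Support ratio = 1 907 / (369 + 765) = 1 907 / 1 134 = 1.68

Support ratio: 1.68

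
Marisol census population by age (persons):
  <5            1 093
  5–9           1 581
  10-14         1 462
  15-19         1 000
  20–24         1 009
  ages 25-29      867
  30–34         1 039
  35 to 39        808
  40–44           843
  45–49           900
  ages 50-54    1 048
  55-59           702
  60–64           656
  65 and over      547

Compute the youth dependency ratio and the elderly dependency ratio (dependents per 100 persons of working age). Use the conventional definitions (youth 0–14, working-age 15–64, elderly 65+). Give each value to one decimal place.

0–14: 1 093 + 1 581 + 1 462 = 4 136
15–64: 1 000 + 1 009 + 867 + 1 039 + 808 + 843 + 900 + 1 048 + 702 + 656 = 8 872
65+: 547
Youth dependency ratio = 4 136 / 8 872 × 100 = 46.6
Old-age dependency ratio = 547 / 8 872 × 100 = 6.2

Youth dependency ratio: 46.6
Old-age dependency ratio: 6.2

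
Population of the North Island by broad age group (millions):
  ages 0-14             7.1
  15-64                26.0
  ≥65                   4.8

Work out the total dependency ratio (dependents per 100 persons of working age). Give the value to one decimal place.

Total dependency ratio = (7.1 + 4.8) / 26.0 × 100 = 11.9 / 26.0 × 100 = 45.8

Total dependency ratio: 45.8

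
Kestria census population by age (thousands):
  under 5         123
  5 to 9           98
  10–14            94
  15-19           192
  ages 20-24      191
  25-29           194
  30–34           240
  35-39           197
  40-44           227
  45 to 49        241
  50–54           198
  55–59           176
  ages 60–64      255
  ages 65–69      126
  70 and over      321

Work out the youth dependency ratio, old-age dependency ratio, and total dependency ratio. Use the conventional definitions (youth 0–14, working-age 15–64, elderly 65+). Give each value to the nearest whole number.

0–14: 123 + 98 + 94 = 315
15–64: 192 + 191 + 194 + 240 + 197 + 227 + 241 + 198 + 176 + 255 = 2,111
65+: 126 + 321 = 447
Youth dependency ratio = 315 / 2,111 × 100 = 15
Old-age dependency ratio = 447 / 2,111 × 100 = 21
Total dependency ratio = (315 + 447) / 2,111 × 100 = 762 / 2,111 × 100 = 36

Youth dependency ratio: 15
Old-age dependency ratio: 21
Total dependency ratio: 36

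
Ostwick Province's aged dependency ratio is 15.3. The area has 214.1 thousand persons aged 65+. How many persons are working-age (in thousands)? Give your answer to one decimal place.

Working-age: 1 399.3

Old-age dependency ratio = elderly / working-age × 100
15.3 = 214.1 / W × 100
⇒ 1 399.3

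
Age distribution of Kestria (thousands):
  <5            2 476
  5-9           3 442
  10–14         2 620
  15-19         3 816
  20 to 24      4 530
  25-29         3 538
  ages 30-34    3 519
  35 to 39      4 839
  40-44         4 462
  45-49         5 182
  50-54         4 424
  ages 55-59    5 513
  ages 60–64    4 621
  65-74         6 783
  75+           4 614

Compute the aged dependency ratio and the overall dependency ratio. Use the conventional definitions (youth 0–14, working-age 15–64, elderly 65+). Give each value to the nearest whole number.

Old-age dependency ratio: 26
Total dependency ratio: 45

0–14: 2 476 + 3 442 + 2 620 = 8 538
15–64: 3 816 + 4 530 + 3 538 + 3 519 + 4 839 + 4 462 + 5 182 + 4 424 + 5 513 + 4 621 = 44 444
65+: 6 783 + 4 614 = 11 397
Old-age dependency ratio = 11 397 / 44 444 × 100 = 26
Total dependency ratio = (8 538 + 11 397) / 44 444 × 100 = 19 935 / 44 444 × 100 = 45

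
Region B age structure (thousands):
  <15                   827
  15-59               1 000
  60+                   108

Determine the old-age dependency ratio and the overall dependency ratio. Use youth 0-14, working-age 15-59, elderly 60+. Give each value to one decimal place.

Old-age dependency ratio: 10.8
Total dependency ratio: 93.5

Old-age dependency ratio = 108 / 1 000 × 100 = 10.8
Total dependency ratio = (827 + 108) / 1 000 × 100 = 935 / 1 000 × 100 = 93.5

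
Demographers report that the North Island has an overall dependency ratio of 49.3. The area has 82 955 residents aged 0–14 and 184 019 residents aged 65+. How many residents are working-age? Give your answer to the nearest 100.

Working-age: 541 500

Total dependency ratio = (youth + elderly) / working-age × 100
49.3 = (82 955 + 184 019) / W × 100
⇒ 541 500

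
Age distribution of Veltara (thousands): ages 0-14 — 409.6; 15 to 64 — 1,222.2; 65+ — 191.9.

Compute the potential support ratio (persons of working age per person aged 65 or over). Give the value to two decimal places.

Potential support ratio = 1,222.2 / 191.9 = 6.37

Potential support ratio: 6.37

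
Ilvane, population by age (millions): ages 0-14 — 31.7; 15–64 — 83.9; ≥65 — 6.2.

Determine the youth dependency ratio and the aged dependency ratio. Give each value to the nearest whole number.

Youth dependency ratio = 31.7 / 83.9 × 100 = 38
Old-age dependency ratio = 6.2 / 83.9 × 100 = 7

Youth dependency ratio: 38
Old-age dependency ratio: 7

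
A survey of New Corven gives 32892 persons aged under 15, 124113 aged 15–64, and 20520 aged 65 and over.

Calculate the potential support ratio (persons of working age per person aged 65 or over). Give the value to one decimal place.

Potential support ratio = 124113 / 20520 = 6.0

Potential support ratio: 6.0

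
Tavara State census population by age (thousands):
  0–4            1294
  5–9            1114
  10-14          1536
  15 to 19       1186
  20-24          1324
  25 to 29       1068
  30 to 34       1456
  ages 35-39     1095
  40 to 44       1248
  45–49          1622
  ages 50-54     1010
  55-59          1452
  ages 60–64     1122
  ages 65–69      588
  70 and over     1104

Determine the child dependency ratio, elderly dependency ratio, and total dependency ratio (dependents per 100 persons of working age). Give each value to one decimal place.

0–14: 1294 + 1114 + 1536 = 3944
15–64: 1186 + 1324 + 1068 + 1456 + 1095 + 1248 + 1622 + 1010 + 1452 + 1122 = 12583
65+: 588 + 1104 = 1692
Youth dependency ratio = 3944 / 12583 × 100 = 31.3
Old-age dependency ratio = 1692 / 12583 × 100 = 13.4
Total dependency ratio = (3944 + 1692) / 12583 × 100 = 5636 / 12583 × 100 = 44.8

Youth dependency ratio: 31.3
Old-age dependency ratio: 13.4
Total dependency ratio: 44.8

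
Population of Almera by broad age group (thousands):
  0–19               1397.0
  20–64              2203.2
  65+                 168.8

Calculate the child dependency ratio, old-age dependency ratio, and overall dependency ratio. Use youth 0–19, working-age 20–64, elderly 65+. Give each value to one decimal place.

Youth dependency ratio: 63.4
Old-age dependency ratio: 7.7
Total dependency ratio: 71.1

Youth dependency ratio = 1397.0 / 2203.2 × 100 = 63.4
Old-age dependency ratio = 168.8 / 2203.2 × 100 = 7.7
Total dependency ratio = (1397.0 + 168.8) / 2203.2 × 100 = 1565.8 / 2203.2 × 100 = 71.1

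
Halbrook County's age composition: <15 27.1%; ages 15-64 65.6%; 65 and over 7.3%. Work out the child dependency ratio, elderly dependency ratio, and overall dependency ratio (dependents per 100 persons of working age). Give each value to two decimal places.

Youth dependency ratio = 27.1 / 65.6 × 100 = 41.31
Old-age dependency ratio = 7.3 / 65.6 × 100 = 11.13
Total dependency ratio = (27.1 + 7.3) / 65.6 × 100 = 34.4 / 65.6 × 100 = 52.44

Youth dependency ratio: 41.31
Old-age dependency ratio: 11.13
Total dependency ratio: 52.44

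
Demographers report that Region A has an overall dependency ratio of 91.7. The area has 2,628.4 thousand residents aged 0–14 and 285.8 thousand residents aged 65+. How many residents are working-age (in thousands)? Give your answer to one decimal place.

Working-age: 3,178.0

Total dependency ratio = (youth + elderly) / working-age × 100
91.7 = (2,628.4 + 285.8) / W × 100
⇒ 3,178.0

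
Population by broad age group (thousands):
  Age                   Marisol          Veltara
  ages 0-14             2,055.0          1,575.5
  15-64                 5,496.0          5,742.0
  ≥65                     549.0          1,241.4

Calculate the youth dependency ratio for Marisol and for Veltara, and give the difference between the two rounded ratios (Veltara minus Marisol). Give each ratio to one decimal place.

Marisol: 37.4
Veltara: 27.4
Difference: -10.0

Marisol: 2,055.0 / 5,496.0 × 100 = 37.4
Veltara: 1,575.5 / 5,742.0 × 100 = 27.4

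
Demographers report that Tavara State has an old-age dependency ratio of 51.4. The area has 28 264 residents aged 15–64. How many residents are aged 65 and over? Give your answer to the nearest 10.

Old-age dependency ratio = elderly / working-age × 100
51.4 = E / 28 264 × 100
⇒ 14 530

Aged 65 and over: 14 530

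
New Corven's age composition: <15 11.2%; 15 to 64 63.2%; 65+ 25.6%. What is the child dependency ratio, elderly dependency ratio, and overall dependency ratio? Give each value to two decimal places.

Youth dependency ratio: 17.72
Old-age dependency ratio: 40.51
Total dependency ratio: 58.23

Youth dependency ratio = 11.2 / 63.2 × 100 = 17.72
Old-age dependency ratio = 25.6 / 63.2 × 100 = 40.51
Total dependency ratio = (11.2 + 25.6) / 63.2 × 100 = 36.8 / 63.2 × 100 = 58.23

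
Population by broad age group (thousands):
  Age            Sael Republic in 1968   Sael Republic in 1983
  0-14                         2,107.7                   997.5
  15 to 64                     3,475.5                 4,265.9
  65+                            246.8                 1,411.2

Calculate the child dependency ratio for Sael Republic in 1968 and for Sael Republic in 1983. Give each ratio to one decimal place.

Sael Republic in 1968: 60.6
Sael Republic in 1983: 23.4

Sael Republic in 1968: 2,107.7 / 3,475.5 × 100 = 60.6
Sael Republic in 1983: 997.5 / 4,265.9 × 100 = 23.4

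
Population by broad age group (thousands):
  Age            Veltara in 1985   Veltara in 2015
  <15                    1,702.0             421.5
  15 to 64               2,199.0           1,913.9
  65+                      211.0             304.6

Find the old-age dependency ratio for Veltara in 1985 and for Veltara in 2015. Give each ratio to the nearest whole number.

Veltara in 1985: 211.0 / 2,199.0 × 100 = 10
Veltara in 2015: 304.6 / 1,913.9 × 100 = 16

Veltara in 1985: 10
Veltara in 2015: 16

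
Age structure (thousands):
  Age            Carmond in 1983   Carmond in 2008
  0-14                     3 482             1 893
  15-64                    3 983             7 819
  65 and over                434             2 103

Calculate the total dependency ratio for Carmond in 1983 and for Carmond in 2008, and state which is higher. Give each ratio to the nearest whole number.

Carmond in 1983: 98
Carmond in 2008: 51
Higher: Carmond in 1983

Carmond in 1983: (3 482 + 434) / 3 983 × 100 = 3 916 / 3 983 × 100 = 98
Carmond in 2008: (1 893 + 2 103) / 7 819 × 100 = 3 996 / 7 819 × 100 = 51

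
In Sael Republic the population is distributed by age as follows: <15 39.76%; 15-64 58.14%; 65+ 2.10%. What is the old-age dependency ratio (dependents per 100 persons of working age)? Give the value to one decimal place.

Old-age dependency ratio = 2.10 / 58.14 × 100 = 3.6

Old-age dependency ratio: 3.6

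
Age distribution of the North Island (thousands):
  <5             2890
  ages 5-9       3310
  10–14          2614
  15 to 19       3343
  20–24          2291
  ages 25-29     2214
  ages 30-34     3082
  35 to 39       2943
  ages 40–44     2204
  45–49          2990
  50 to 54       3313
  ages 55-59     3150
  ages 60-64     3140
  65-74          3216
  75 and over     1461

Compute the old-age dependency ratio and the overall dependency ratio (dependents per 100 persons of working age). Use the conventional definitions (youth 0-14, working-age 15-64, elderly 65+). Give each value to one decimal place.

Old-age dependency ratio: 16.3
Total dependency ratio: 47.1

0–14: 2890 + 3310 + 2614 = 8814
15–64: 3343 + 2291 + 2214 + 3082 + 2943 + 2204 + 2990 + 3313 + 3150 + 3140 = 28670
65+: 3216 + 1461 = 4677
Old-age dependency ratio = 4677 / 28670 × 100 = 16.3
Total dependency ratio = (8814 + 4677) / 28670 × 100 = 13491 / 28670 × 100 = 47.1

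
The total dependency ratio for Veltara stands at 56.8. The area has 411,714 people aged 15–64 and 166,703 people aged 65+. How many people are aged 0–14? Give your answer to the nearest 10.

Aged 0–14: 67,150

Total dependency ratio = (youth + elderly) / working-age × 100
56.8 = (Y + 166,703) / 411,714 × 100
⇒ 67,150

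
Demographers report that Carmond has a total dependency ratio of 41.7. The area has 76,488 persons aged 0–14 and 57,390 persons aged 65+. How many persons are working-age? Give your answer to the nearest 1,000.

Total dependency ratio = (youth + elderly) / working-age × 100
41.7 = (76,488 + 57,390) / W × 100
⇒ 321,000

Working-age: 321,000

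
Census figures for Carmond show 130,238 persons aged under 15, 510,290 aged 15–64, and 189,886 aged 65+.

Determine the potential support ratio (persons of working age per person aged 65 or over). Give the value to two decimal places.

Potential support ratio: 2.69

Potential support ratio = 510,290 / 189,886 = 2.69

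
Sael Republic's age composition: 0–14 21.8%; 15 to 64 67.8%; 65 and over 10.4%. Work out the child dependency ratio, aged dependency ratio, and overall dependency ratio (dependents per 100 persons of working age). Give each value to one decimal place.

Youth dependency ratio = 21.8 / 67.8 × 100 = 32.2
Old-age dependency ratio = 10.4 / 67.8 × 100 = 15.3
Total dependency ratio = (21.8 + 10.4) / 67.8 × 100 = 32.2 / 67.8 × 100 = 47.5

Youth dependency ratio: 32.2
Old-age dependency ratio: 15.3
Total dependency ratio: 47.5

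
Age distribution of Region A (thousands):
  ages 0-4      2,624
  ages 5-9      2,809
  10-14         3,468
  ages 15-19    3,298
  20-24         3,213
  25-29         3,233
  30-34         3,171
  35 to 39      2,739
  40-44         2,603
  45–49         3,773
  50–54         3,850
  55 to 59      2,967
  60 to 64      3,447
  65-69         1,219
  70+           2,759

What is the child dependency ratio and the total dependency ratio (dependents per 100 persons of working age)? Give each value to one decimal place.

Youth dependency ratio: 27.6
Total dependency ratio: 39.9

0–14: 2,624 + 2,809 + 3,468 = 8,901
15–64: 3,298 + 3,213 + 3,233 + 3,171 + 2,739 + 2,603 + 3,773 + 3,850 + 2,967 + 3,447 = 32,294
65+: 1,219 + 2,759 = 3,978
Youth dependency ratio = 8,901 / 32,294 × 100 = 27.6
Total dependency ratio = (8,901 + 3,978) / 32,294 × 100 = 12,879 / 32,294 × 100 = 39.9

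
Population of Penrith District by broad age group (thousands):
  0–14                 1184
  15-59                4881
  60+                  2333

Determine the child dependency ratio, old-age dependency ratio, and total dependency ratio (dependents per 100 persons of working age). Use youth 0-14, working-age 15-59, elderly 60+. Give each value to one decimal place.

Youth dependency ratio: 24.3
Old-age dependency ratio: 47.8
Total dependency ratio: 72.1

Youth dependency ratio = 1184 / 4881 × 100 = 24.3
Old-age dependency ratio = 2333 / 4881 × 100 = 47.8
Total dependency ratio = (1184 + 2333) / 4881 × 100 = 3517 / 4881 × 100 = 72.1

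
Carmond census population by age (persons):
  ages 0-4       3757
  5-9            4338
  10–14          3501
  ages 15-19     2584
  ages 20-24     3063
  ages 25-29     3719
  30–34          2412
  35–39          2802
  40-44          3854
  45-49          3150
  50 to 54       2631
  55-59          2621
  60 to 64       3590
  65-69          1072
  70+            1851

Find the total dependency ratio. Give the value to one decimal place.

Total dependency ratio: 47.7

0–14: 3757 + 4338 + 3501 = 11596
15–64: 2584 + 3063 + 3719 + 2412 + 2802 + 3854 + 3150 + 2631 + 2621 + 3590 = 30426
65+: 1072 + 1851 = 2923
Total dependency ratio = (11596 + 2923) / 30426 × 100 = 14519 / 30426 × 100 = 47.7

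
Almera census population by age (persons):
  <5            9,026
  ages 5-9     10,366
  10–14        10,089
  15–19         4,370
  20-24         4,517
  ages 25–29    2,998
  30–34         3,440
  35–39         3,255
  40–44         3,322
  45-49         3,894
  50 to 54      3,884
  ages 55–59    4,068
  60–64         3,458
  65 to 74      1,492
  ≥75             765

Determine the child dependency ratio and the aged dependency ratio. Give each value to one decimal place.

Youth dependency ratio: 79.2
Old-age dependency ratio: 6.1

0–14: 9,026 + 10,366 + 10,089 = 29,481
15–64: 4,370 + 4,517 + 2,998 + 3,440 + 3,255 + 3,322 + 3,894 + 3,884 + 4,068 + 3,458 = 37,206
65+: 1,492 + 765 = 2,257
Youth dependency ratio = 29,481 / 37,206 × 100 = 79.2
Old-age dependency ratio = 2,257 / 37,206 × 100 = 6.1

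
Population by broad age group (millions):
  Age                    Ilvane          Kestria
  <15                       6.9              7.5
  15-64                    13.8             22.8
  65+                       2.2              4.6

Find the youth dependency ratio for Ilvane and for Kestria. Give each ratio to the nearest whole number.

Ilvane: 50
Kestria: 33

Ilvane: 6.9 / 13.8 × 100 = 50
Kestria: 7.5 / 22.8 × 100 = 33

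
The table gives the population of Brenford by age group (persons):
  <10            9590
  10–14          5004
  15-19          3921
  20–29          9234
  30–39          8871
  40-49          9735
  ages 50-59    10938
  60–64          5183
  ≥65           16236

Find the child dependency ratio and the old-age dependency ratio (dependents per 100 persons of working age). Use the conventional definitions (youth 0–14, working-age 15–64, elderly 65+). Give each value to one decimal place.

0–14: 9590 + 5004 = 14594
15–64: 3921 + 9234 + 8871 + 9735 + 10938 + 5183 = 47882
65+: 16236
Youth dependency ratio = 14594 / 47882 × 100 = 30.5
Old-age dependency ratio = 16236 / 47882 × 100 = 33.9

Youth dependency ratio: 30.5
Old-age dependency ratio: 33.9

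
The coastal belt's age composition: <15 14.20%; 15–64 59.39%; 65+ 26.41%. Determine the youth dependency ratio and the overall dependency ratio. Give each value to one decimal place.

Youth dependency ratio: 23.9
Total dependency ratio: 68.4

Youth dependency ratio = 14.20 / 59.39 × 100 = 23.9
Total dependency ratio = (14.20 + 26.41) / 59.39 × 100 = 40.61 / 59.39 × 100 = 68.4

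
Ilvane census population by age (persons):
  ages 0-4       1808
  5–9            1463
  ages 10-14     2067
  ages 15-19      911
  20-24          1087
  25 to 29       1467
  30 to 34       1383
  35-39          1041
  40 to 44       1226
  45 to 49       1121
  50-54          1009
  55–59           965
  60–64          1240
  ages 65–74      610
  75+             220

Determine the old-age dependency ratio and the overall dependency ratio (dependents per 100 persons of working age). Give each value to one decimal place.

0–14: 1808 + 1463 + 2067 = 5338
15–64: 911 + 1087 + 1467 + 1383 + 1041 + 1226 + 1121 + 1009 + 965 + 1240 = 11450
65+: 610 + 220 = 830
Old-age dependency ratio = 830 / 11450 × 100 = 7.2
Total dependency ratio = (5338 + 830) / 11450 × 100 = 6168 / 11450 × 100 = 53.9

Old-age dependency ratio: 7.2
Total dependency ratio: 53.9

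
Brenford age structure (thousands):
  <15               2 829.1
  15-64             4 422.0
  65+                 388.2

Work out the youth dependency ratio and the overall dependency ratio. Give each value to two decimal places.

Youth dependency ratio = 2 829.1 / 4 422.0 × 100 = 63.98
Total dependency ratio = (2 829.1 + 388.2) / 4 422.0 × 100 = 3 217.3 / 4 422.0 × 100 = 72.76

Youth dependency ratio: 63.98
Total dependency ratio: 72.76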